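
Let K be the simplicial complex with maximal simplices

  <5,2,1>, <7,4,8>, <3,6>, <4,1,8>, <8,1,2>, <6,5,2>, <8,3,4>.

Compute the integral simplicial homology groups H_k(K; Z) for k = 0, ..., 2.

Fix the vertex order 1 < 2 < 3 < 4 < 5 < 6 < 7 < 8 and write every simplex with vertices in increasing order. Then dim K = 2 and the simplices of K are:

  0-simplices (8): [1], [2], [3], [4], [5], [6], [7], [8]
  1-simplices (14): [1,2], [1,4], [1,5], [1,8], [2,5], [2,6], [2,8], [3,4], [3,6], [3,8], [4,7], [4,8], [5,6], [7,8]
  2-simplices (6): [1,2,5], [1,2,8], [1,4,8], [2,5,6], [3,4,8], [4,7,8]

so the chain groups are C_0 ≅ Z^8, C_1 ≅ Z^14, C_2 ≅ Z^6.

The boundary map ∂_1: C_1 → C_0 sends each edge [p,q] (with p < q) to q − p.
As a 8×14 matrix over Z this has rank 7, with invariant factors (1,1,1,1,1,1,1).

Boundary ∂_2: C_2 → C_1 maps a triangle to the signed sum of its edges. For instance
  ∂[3,4,8] = [4,8] − [3,8] + [3,4],
  ∂[4,7,8] = [7,8] − [4,8] + [4,7].
The resulting 14×6 matrix has rank 6, and its Smith normal form has invariant factors (1,1,1,1,1,1).

From H_k ≅ ker(∂_k) / im(∂_{k+1}) we obtain:

  H_0: rank C_0 − rank ∂_1 = 8 − 7 = 1, and the invariant factors of ∂_1 are all 1, so H_0 ≅ Z.
  H_1: rank ker ∂_1 − rank ∂_2 = (14 − 7) − 6 = 1, and the invariant factors of ∂_2 are all 1, so H_1 ≅ Z.
  H_2: rank ker ∂_2 − rank ∂_3 = (6 − 6) − 0 = 0, and there is no ∂_3, so H_2 ≅ 0.

As a check, the Euler characteristic is 8 − 14 + 6 = 0, which agrees with 1 − 1 + 0 = 0.

H_0 ≅ Z,  H_1 ≅ Z,  H_2 = 0.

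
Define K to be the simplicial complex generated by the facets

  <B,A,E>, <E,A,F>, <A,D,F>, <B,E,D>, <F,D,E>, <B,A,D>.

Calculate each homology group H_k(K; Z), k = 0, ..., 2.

H_0 ≅ Z,  H_1 = 0,  H_2 ≅ Z.

Take the total order A < B < D < E < F on the vertex set. Then K (dimension 2) consists of the simplices:

  0-simplices (5): A, B, D, E, F
  1-simplices (9): AB, AD, AE, AF, BD, BE, DE, DF, EF
  2-simplices (6): ABD, ABE, ADF, AEF, BDE, DEF

Hence C_0 ≅ Z^5, C_1 ≅ Z^9, C_2 ≅ Z^6.

The boundary map ∂_1: C_1 → C_0 maps an edge to its endpoints' difference, ∂[p,q] = q − p.
The resulting 5×9 matrix has rank 4, and its Smith normal form has invariant factors (1,1,1,1).

∂_2: C_2 → C_1 sends each 2-simplex [p,q,r] to [q,r] − [p,r] + [p,q]. For instance
  ∂BDE = DE − BE + BD,
  ∂ABD = BD − AD + AB.
The resulting 9×6 matrix has rank 5, and its Smith normal form has invariant factors (1,1,1,1,1).

From H_k ≅ ker(∂_k) / im(∂_{k+1}) we obtain:

  H_0: rank C_0 − rank ∂_1 = 5 − 4 = 1, and the invariant factors of ∂_1 are all 1, so H_0 ≅ Z.
  H_1: rank ker ∂_1 − rank ∂_2 = (9 − 4) − 5 = 0, and the invariant factors of ∂_2 are all 1, so H_1 ≅ 0.
  H_2: rank ker ∂_2 − rank ∂_3 = (6 − 5) − 0 = 1, and there is no ∂_3, so H_2 ≅ Z.

As a check, the Euler characteristic is 5 − 9 + 6 = 2, which agrees with 1 − 0 + 1 = 2.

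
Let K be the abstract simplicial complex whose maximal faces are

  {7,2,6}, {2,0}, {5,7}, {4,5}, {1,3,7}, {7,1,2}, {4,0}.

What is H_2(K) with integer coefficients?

Order the vertices as 0 < 1 < 2 < 3 < 4 < 5 < 6 < 7. Listing each simplex with vertices in this order, K has dimension 2 with simplices:

  0-simplices (8): [0], [1], [2], [3], [4], [5], [6], [7]
  1-simplices (11): [0,2], [0,4], [1,2], [1,3], [1,7], [2,6], [2,7], [3,7], [4,5], [5,7], [6,7]
  2-simplices (3): [1,2,7], [1,3,7], [2,6,7]

so the chain groups are C_0 ≅ Z^8, C_1 ≅ Z^11, C_2 ≅ Z^3.

Boundary ∂_1: C_1 → C_0 is given by ∂[p,q] = [q] − [p].
As a 8×11 matrix over Z this has rank 7, with invariant factors (1,1,1,1,1,1,1).

∂_2: C_2 → C_1 sends each 2-simplex [p,q,r] to [q,r] − [p,r] + [p,q]. For instance
  ∂[1,2,7] = [2,7] − [1,7] + [1,2],
  ∂[1,3,7] = [3,7] − [1,7] + [1,3].
The 11×3 boundary matrix has rank 3 and Smith normal form diag(1,1,1).

From H_k ≅ ker(∂_k) / im(∂_{k+1}) we obtain:

  H_2: rank ker ∂_2 − rank ∂_3 = (3 − 3) − 0 = 0, and there is no ∂_3, so H_2 = 0.

H_2 ≅ 0.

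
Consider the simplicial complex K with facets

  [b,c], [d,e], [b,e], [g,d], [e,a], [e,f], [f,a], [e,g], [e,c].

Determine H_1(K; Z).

H_1 = Z^3.

Take the total order a < b < c < d < e < f < g on the vertex set. Then K (dimension 1) consists of the simplices:

  0-simplices (7): a, b, c, d, e, f, g
  1-simplices (9): ae, af, bc, be, ce, de, dg, ef, eg

Hence C_0 ≅ Z^7, C_1 ≅ Z^9.

Boundary ∂_1: C_1 → C_0 sends each edge [p,q] (with p < q) to q − p. For instance
  ∂be = e − b.
The resulting 7×9 matrix has rank 6, and its Smith normal form has invariant factors (1,1,1,1,1,1).

From H_k ≅ ker(∂_k) / im(∂_{k+1}) we obtain:

  H_1: rank ker ∂_1 − rank ∂_2 = (9 − 6) − 0 = 3, and there is no ∂_2, so H_1 = Z^3.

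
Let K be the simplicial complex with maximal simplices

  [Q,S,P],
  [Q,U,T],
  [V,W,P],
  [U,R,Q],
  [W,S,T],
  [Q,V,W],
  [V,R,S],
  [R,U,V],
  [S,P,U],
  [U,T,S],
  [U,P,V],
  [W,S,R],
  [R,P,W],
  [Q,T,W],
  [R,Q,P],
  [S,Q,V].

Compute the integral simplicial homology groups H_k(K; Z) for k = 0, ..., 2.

H_0 ≅ Z,  H_1 ≅ Z^2,  H_2 ≅ Z.

Take the total order P < Q < R < S < T < U < V < W on the vertex set. Then K (dimension 2) consists of the simplices:

  0-simplices (8): P, Q, R, S, T, U, V, W
  1-simplices (24): PQ, PR, PS, PU, PV, PW, QR, QS, QT, QU, QV, QW, RS, RU, RV, RW, ST, SU, SV, SW, TU, TW, UV, VW
  2-simplices (16): PQR, PQS, PRW, PSU, PUV, PVW, QRU, QSV, QTU, QTW, QVW, RSV, RSW, RUV, STU, STW

so the chain groups are C_0 ≅ Z^8, C_1 ≅ Z^24, C_2 ≅ Z^16.

∂_1: C_1 → C_0 maps an edge to its endpoints' difference, ∂[p,q] = q − p. For instance
  ∂QU = U − Q.
As a 8×24 matrix over Z this has rank 7, with invariant factors (1,1,1,1,1,1,1).

Boundary ∂_2: C_2 → C_1 sends each 2-simplex [p,q,r] to [q,r] − [p,r] + [p,q]. For instance
  ∂STU = TU − SU + ST,
  ∂STW = TW − SW + ST.
This gives a 24×16 integer matrix of rank 15; reducing to Smith normal form yields diagonal entries (1,1,1,1,1,1,1,1,1,1,1,1,1,1,1).

Now H_k = ker ∂_k / im ∂_{k+1}, so:

  H_0: rank C_0 − rank ∂_1 = 8 − 7 = 1, and the invariant factors of ∂_1 are all 1, so H_0 ≅ Z.
  H_1: rank ker ∂_1 − rank ∂_2 = (24 − 7) − 15 = 2, and the invariant factors of ∂_2 are all 1, so H_1 ≅ Z^2.
  H_2: rank ker ∂_2 − rank ∂_3 = (16 − 15) − 0 = 1, and there is no ∂_3, so H_2 ≅ Z.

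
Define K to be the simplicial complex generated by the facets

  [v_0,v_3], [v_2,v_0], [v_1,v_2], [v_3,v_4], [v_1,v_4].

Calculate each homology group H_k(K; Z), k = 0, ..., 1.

H_0 ≅ Z,  H_1 ≅ Z.

Order the vertices as v_0 < v_1 < v_2 < v_3 < v_4. Listing each simplex with vertices in this order, K has dimension 1 with simplices:

  0-simplices (5): [v_0], [v_1], [v_2], [v_3], [v_4]
  1-simplices (5): [v_0,v_2], [v_0,v_3], [v_1,v_2], [v_1,v_4], [v_3,v_4]

Hence C_0 ≅ Z^5, C_1 ≅ Z^5.

The boundary map ∂_1: C_1 → C_0 sends each edge [p,q] (with p < q) to q − p. For instance
  ∂[v_0,v_3] = [v_3] − [v_0].
The resulting 5×5 matrix has rank 4, and its Smith normal form has invariant factors (1,1,1,1).

Reading off H_k = ker ∂_k / im ∂_{k+1}:

  H_0: rank C_0 − rank ∂_1 = 5 − 4 = 1, and the invariant factors of ∂_1 are all 1, so H_0 ≅ Z.
  H_1: rank ker ∂_1 − rank ∂_2 = (5 − 4) − 0 = 1, and there is no ∂_2, so H_1 ≅ Z.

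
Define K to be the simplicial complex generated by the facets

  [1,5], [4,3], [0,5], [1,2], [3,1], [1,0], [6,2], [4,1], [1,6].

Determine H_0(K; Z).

H_0 ≅ Z.

Order the vertices as 0 < 1 < 2 < 3 < 4 < 5 < 6. Listing each simplex with vertices in this order, K has dimension 1 with simplices:

  0-simplices (7): [0], [1], [2], [3], [4], [5], [6]
  1-simplices (9): [0,1], [0,5], [1,2], [1,3], [1,4], [1,5], [1,6], [2,6], [3,4]

so the chain groups are C_0 ≅ Z^7, C_1 ≅ Z^9.

∂_1: C_1 → C_0 sends each edge [p,q] (with p < q) to q − p. For instance
  ∂[0,1] = [1] − [0].
As a 7×9 matrix over Z this has rank 6, with invariant factors (1,1,1,1,1,1).

Reading off H_k = ker ∂_k / im ∂_{k+1}:

  H_0: rank C_0 − rank ∂_1 = 7 − 6 = 1, and the invariant factors of ∂_1 are all 1, so H_0 ≅ Z.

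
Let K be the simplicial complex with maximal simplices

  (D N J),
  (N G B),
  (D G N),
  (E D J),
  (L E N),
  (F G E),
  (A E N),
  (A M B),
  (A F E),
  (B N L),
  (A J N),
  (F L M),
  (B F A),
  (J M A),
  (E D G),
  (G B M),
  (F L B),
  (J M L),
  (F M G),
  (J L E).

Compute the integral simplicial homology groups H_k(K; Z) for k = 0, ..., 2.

H_0 ≅ Z,  H_1 ≅ Z ⊕ Z/2,  H_2 = 0.

We work with the vertex ordering A < B < D < E < F < G < J < L < M < N. The simplices of K, each written with vertices in increasing order, are:

  0-simplices (10): A, B, D, E, F, G, J, L, M, N
  1-simplices (30): AB, AE, AF, AJ, AM, AN, BF, BG, BL, BM, BN, DE, DG, DJ, DN, EF, EG, EJ, EL, EN, FG, FL, FM, GM, GN, JL, JM, JN, LM, LN
  2-simplices (20): ABF, ABM, AEF, AEN, AJM, AJN, BFL, BGM, BGN, BLN, DEG, DEJ, DGN, DJN, EFG, EJL, ELN, FGM, FLM, JLM

Hence C_0 ≅ Z^10, C_1 ≅ Z^30, C_2 ≅ Z^20.

The boundary map ∂_1: C_1 → C_0 maps an edge to its endpoints' difference, ∂[p,q] = q − p.
The resulting 10×30 matrix has rank 9, and its Smith normal form has invariant factors (1,1,1,1,1,1,1,1,1).

The boundary map ∂_2: C_2 → C_1 sends each 2-simplex [p,q,r] to [q,r] − [p,r] + [p,q]. For instance
  ∂DJN = JN − DN + DJ,
  ∂BGN = GN − BN + BG.
This gives a 30×20 integer matrix of rank 20; reducing to Smith normal form yields diagonal entries (1,1,1,1,1,1,1,1,1,1,1,1,1,1,1,1,1,1,1,2).

Computing H_k = (kernel of ∂_k) / (image of ∂_{k+1}):

  H_0: rank C_0 − rank ∂_1 = 10 − 9 = 1, and the invariant factors of ∂_1 are all 1, so H_0 = Z.
  H_1: rank ker ∂_1 − rank ∂_2 = (30 − 9) − 20 = 1, and ∂_2 has invariant factor 2 > 1, so H_1 = Z ⊕ Z/2.
  H_2: rank ker ∂_2 − rank ∂_3 = (20 − 20) − 0 = 0, and there is no ∂_3, so H_2 = 0.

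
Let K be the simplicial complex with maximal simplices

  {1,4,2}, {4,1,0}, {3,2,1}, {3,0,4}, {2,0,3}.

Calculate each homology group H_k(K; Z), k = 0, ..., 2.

Fix the vertex order 0 < 1 < 2 < 3 < 4 and write every simplex with vertices in increasing order. Then dim K = 2 and the simplices of K are:

  0-simplices (5): [0], [1], [2], [3], [4]
  1-simplices (10): [0,1], [0,2], [0,3], [0,4], [1,2], [1,3], [1,4], [2,3], [2,4], [3,4]
  2-simplices (5): [0,1,4], [0,2,3], [0,3,4], [1,2,3], [1,2,4]

so the chain groups are C_0 ≅ Z^5, C_1 ≅ Z^10, C_2 ≅ Z^5.

∂_1: C_1 → C_0 sends each edge [p,q] (with p < q) to q − p. For instance
  ∂[0,4] = [4] − [0].
The resulting 5×10 matrix has rank 4, and its Smith normal form has invariant factors (1,1,1,1).

The boundary map ∂_2: C_2 → C_1 sends each 2-simplex [p,q,r] to [q,r] − [p,r] + [p,q]. For instance
  ∂[1,2,4] = [2,4] − [1,4] + [1,2],
  ∂[1,2,3] = [2,3] − [1,3] + [1,2].
The 10×5 boundary matrix has rank 5 and Smith normal form diag(1,1,1,1,1).

From H_k ≅ ker(∂_k) / im(∂_{k+1}) we obtain:

  H_0: rank C_0 − rank ∂_1 = 5 − 4 = 1, and the invariant factors of ∂_1 are all 1, so H_0 ≅ Z.
  H_1: rank ker ∂_1 − rank ∂_2 = (10 − 4) − 5 = 1, and the invariant factors of ∂_2 are all 1, so H_1 ≅ Z.
  H_2: rank ker ∂_2 − rank ∂_3 = (5 − 5) − 0 = 0, and there is no ∂_3, so H_2 ≅ 0.

H_0 = Z,  H_1 = Z,  H_2 = 0.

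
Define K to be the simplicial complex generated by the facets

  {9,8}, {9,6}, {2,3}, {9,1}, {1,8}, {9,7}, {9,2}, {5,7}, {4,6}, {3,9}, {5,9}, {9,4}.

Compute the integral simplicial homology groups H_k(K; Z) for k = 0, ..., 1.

H_0 ≅ Z,  H_1 ≅ Z^4.

Order the vertices as 1 < 2 < 3 < 4 < 5 < 6 < 7 < 8 < 9. Listing each simplex with vertices in this order, K has dimension 1 with simplices:

  0-simplices (9): [1], [2], [3], [4], [5], [6], [7], [8], [9]
  1-simplices (12): [1,8], [1,9], [2,3], [2,9], [3,9], [4,6], [4,9], [5,7], [5,9], [6,9], [7,9], [8,9]

so the chain groups are C_0 ≅ Z^9, C_1 ≅ Z^12.

∂_1: C_1 → C_0 sends each edge [p,q] (with p < q) to q − p.
This gives a 9×12 integer matrix of rank 8; reducing to Smith normal form yields diagonal entries (1,1,1,1,1,1,1,1).

Now H_k = ker ∂_k / im ∂_{k+1}, so:

  H_0: rank C_0 − rank ∂_1 = 9 − 8 = 1, and the invariant factors of ∂_1 are all 1, so H_0 ≅ Z.
  H_1: rank ker ∂_1 − rank ∂_2 = (12 − 8) − 0 = 4, and there is no ∂_2, so H_1 ≅ Z^4.

(K is a triangulation of a wedge of 4 circles.)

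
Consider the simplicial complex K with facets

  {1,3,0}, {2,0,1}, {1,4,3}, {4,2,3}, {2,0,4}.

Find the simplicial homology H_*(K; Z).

Fix the vertex order 0 < 1 < 2 < 3 < 4 and write every simplex with vertices in increasing order. Then dim K = 2 and the simplices of K are:

  0-simplices (5): [0], [1], [2], [3], [4]
  1-simplices (10): [0,1], [0,2], [0,3], [0,4], [1,2], [1,3], [1,4], [2,3], [2,4], [3,4]
  2-simplices (5): [0,1,2], [0,1,3], [0,2,4], [1,3,4], [2,3,4]

giving chain groups C_0 ≅ Z^5, C_1 ≅ Z^10, C_2 ≅ Z^5.

∂_1: C_1 → C_0 sends each edge [p,q] (with p < q) to q − p. For instance
  ∂[2,4] = [4] − [2].
As a 5×10 matrix over Z this has rank 4, with invariant factors (1,1,1,1).

Boundary ∂_2: C_2 → C_1 maps a triangle to the signed sum of its edges. For instance
  ∂[0,2,4] = [2,4] − [0,4] + [0,2],
  ∂[0,1,3] = [1,3] − [0,3] + [0,1].
As a 10×5 matrix over Z this has rank 5, with invariant factors (1,1,1,1,1).

Computing H_k = (kernel of ∂_k) / (image of ∂_{k+1}):

  H_0: rank C_0 − rank ∂_1 = 5 − 4 = 1, and the invariant factors of ∂_1 are all 1, so H_0 = Z.
  H_1: rank ker ∂_1 − rank ∂_2 = (10 − 4) − 5 = 1, and the invariant factors of ∂_2 are all 1, so H_1 = Z.
  H_2: rank ker ∂_2 − rank ∂_3 = (5 − 5) − 0 = 0, and there is no ∂_3, so H_2 = 0.

H_0 ≅ Z,  H_1 ≅ Z,  H_2 = 0.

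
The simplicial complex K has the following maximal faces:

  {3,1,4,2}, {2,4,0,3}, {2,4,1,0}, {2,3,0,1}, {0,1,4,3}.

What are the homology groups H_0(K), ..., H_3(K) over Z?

We work with the vertex ordering 0 < 1 < 2 < 3 < 4. The simplices of K, each written with vertices in increasing order, are:

  0-simplices (5): [0], [1], [2], [3], [4]
  1-simplices (10): [0,1], [0,2], [0,3], [0,4], [1,2], [1,3], [1,4], [2,3], [2,4], [3,4]
  2-simplices (10): [0,1,2], [0,1,3], [0,1,4], [0,2,3], [0,2,4], [0,3,4], [1,2,3], [1,2,4], [1,3,4], [2,3,4]
  3-simplices (5): [0,1,2,3], [0,1,2,4], [0,1,3,4], [0,2,3,4], [1,2,3,4]

so the chain groups are C_0 ≅ Z^5, C_1 ≅ Z^10, C_2 ≅ Z^10, C_3 ≅ Z^5.

The boundary map ∂_1: C_1 → C_0 maps an edge to its endpoints' difference, ∂[p,q] = q − p. For instance
  ∂[1,2] = [2] − [1].
The resulting 5×10 matrix has rank 4, and its Smith normal form has invariant factors (1,1,1,1).

The boundary map ∂_2: C_2 → C_1 maps a triangle to the signed sum of its edges. For instance
  ∂[0,2,4] = [2,4] − [0,4] + [0,2],
  ∂[0,1,4] = [1,4] − [0,4] + [0,1].
The 10×10 boundary matrix has rank 6 and Smith normal form diag(1,1,1,1,1,1).

Boundary ∂_3: C_3 → C_2 sends each 3-simplex σ to the alternating sum Σ_i (−1)^i (σ with its i-th vertex removed). For instance
  ∂[0,1,2,4] = [1,2,4] − [0,2,4] + [0,1,4] − [0,1,2],
  ∂[0,1,2,3] = [1,2,3] − [0,2,3] + [0,1,3] − [0,1,2].
The 10×5 boundary matrix has rank 4 and Smith normal form diag(1,1,1,1).

From H_k ≅ ker(∂_k) / im(∂_{k+1}) we obtain:

  H_0: rank C_0 − rank ∂_1 = 5 − 4 = 1, and the invariant factors of ∂_1 are all 1, so H_0 ≅ Z.
  H_1: rank ker ∂_1 − rank ∂_2 = (10 − 4) − 6 = 0, and the invariant factors of ∂_2 are all 1, so H_1 ≅ 0.
  H_2: rank ker ∂_2 − rank ∂_3 = (10 − 6) − 4 = 0, and the invariant factors of ∂_3 are all 1, so H_2 ≅ 0.
  H_3: rank ker ∂_3 − rank ∂_4 = (5 − 4) − 0 = 1, and there is no ∂_4, so H_3 ≅ Z.

As a check, the Euler characteristic is 5 − 10 + 10 − 5 = 0, which agrees with 1 − 0 + 0 − 1 = 0.
(K is a triangulation of the 3-sphere S^3.)

H_0 = Z,  H_1 = 0,  H_2 = 0,  H_3 = Z.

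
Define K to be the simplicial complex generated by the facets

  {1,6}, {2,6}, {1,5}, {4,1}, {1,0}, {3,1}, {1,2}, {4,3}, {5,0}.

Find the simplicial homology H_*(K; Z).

K has 7 vertices, 9 edges.
rank ∂_0 = 0, rank ∂_1 = 6 ⇒ b_0 = 7 − 0 − 6 = 1; all invariant factors of ∂_1 are 1 so no torsion. So H_0 ≅ Z.
rank ∂_1 = 6, rank ∂_2 = 0 ⇒ b_1 = 9 − 6 − 0 = 3. So H_1 ≅ Z^3.

H_0 = Z,  H_1 = Z^3.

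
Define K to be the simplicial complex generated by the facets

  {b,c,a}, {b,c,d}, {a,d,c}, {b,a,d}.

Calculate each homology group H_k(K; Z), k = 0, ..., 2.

H_0 ≅ Z,  H_1 = 0,  H_2 ≅ Z.

Fix the vertex order a < b < c < d and write every simplex with vertices in increasing order. Then dim K = 2 and the simplices of K are:

  0-simplices (4): a, b, c, d
  1-simplices (6): ab, ac, ad, bc, bd, cd
  2-simplices (4): abc, abd, acd, bcd

giving chain groups C_0 ≅ Z^4, C_1 ≅ Z^6, C_2 ≅ Z^4.

∂_1: C_1 → C_0 is given by ∂[p,q] = [q] − [p].
The 4×6 boundary matrix has rank 3 and Smith normal form diag(1,1,1).

∂_2: C_2 → C_1 sends each 2-simplex [p,q,r] to [q,r] − [p,r] + [p,q]. For instance
  ∂abd = bd − ad + ab,
  ∂abc = bc − ac + ab.
As a 6×4 matrix over Z this has rank 3, with invariant factors (1,1,1).

From H_k ≅ ker(∂_k) / im(∂_{k+1}) we obtain:

  H_0: rank C_0 − rank ∂_1 = 4 − 3 = 1, and the invariant factors of ∂_1 are all 1, so H_0 ≅ Z.
  H_1: rank ker ∂_1 − rank ∂_2 = (6 − 3) − 3 = 0, and the invariant factors of ∂_2 are all 1, so H_1 ≅ 0.
  H_2: rank ker ∂_2 − rank ∂_3 = (4 − 3) − 0 = 1, and there is no ∂_3, so H_2 ≅ Z.

As a check, the Euler characteristic is 4 − 6 + 4 = 2, which agrees with 1 − 0 + 1 = 2.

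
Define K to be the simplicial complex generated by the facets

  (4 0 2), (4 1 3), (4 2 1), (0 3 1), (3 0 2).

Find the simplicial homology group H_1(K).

We work with the vertex ordering 0 < 1 < 2 < 3 < 4. The simplices of K, each written with vertices in increasing order, are:

  0-simplices (5): [0], [1], [2], [3], [4]
  1-simplices (10): [0,1], [0,2], [0,3], [0,4], [1,2], [1,3], [1,4], [2,3], [2,4], [3,4]
  2-simplices (5): [0,1,3], [0,2,3], [0,2,4], [1,2,4], [1,3,4]

so the chain groups are C_0 ≅ Z^5, C_1 ≅ Z^10, C_2 ≅ Z^5.

The boundary map ∂_1: C_1 → C_0 sends each edge [p,q] (with p < q) to q − p.
As a 5×10 matrix over Z this has rank 4, with invariant factors (1,1,1,1).

∂_2: C_2 → C_1 maps a triangle to the signed sum of its edges. For instance
  ∂[1,2,4] = [2,4] − [1,4] + [1,2],
  ∂[0,2,4] = [2,4] − [0,4] + [0,2].
The resulting 10×5 matrix has rank 5, and its Smith normal form has invariant factors (1,1,1,1,1).

Reading off H_k = ker ∂_k / im ∂_{k+1}:

  H_1: rank ker ∂_1 − rank ∂_2 = (10 − 4) − 5 = 1, and the invariant factors of ∂_2 are all 1, so H_1 = Z.

H_1 = Z.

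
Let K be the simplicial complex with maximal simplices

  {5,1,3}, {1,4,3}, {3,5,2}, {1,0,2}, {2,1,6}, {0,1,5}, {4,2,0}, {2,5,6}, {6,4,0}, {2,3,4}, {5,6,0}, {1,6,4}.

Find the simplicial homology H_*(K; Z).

H_0 = Z,  H_1 = Z/2Z,  H_2 = 0.

Fix the vertex order 0 < 1 < 2 < 3 < 4 < 5 < 6 and write every simplex with vertices in increasing order. Then dim K = 2 and the simplices of K are:

  0-simplices (7): [0], [1], [2], [3], [4], [5], [6]
  1-simplices (18): [0,1], [0,2], [0,4], [0,5], [0,6], [1,2], [1,3], [1,4], [1,5], [1,6], [2,3], [2,4], [2,5], [2,6], [3,4], [3,5], [4,6], [5,6]
  2-simplices (12): [0,1,2], [0,1,5], [0,2,4], [0,4,6], [0,5,6], [1,2,6], [1,3,4], [1,3,5], [1,4,6], [2,3,4], [2,3,5], [2,5,6]

Hence C_0 ≅ Z^7, C_1 ≅ Z^18, C_2 ≅ Z^12.

The boundary map ∂_1: C_1 → C_0 maps an edge to its endpoints' difference, ∂[p,q] = q − p. For instance
  ∂[0,2] = [2] − [0].
This gives a 7×18 integer matrix of rank 6; reducing to Smith normal form yields diagonal entries (1,1,1,1,1,1).

Boundary ∂_2: C_2 → C_1 acts by ∂[p,q,r] = [q,r] − [p,r] + [p,q]. For instance
  ∂[0,1,5] = [1,5] − [0,5] + [0,1],
  ∂[1,4,6] = [4,6] − [1,6] + [1,4].
The resulting 18×12 matrix has rank 12, and its Smith normal form has invariant factors (1,1,1,1,1,1,1,1,1,1,1,2).

Reading off H_k = ker ∂_k / im ∂_{k+1}:

  H_0: rank C_0 − rank ∂_1 = 7 − 6 = 1, and the invariant factors of ∂_1 are all 1, so H_0 = Z.
  H_1: rank ker ∂_1 − rank ∂_2 = (18 − 6) − 12 = 0, and ∂_2 has invariant factor 2 > 1, so H_1 = Z/2Z.
  H_2: rank ker ∂_2 − rank ∂_3 = (12 − 12) − 0 = 0, and there is no ∂_3, so H_2 = 0.

As a check, the Euler characteristic is 7 − 18 + 12 = 1, which agrees with 1 − 0 + 0 = 1.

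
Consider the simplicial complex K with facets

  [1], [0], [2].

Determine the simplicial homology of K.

H_0 ≅ Z^3.

Order the vertices as 0 < 1 < 2. Listing each simplex with vertices in this order, K has dimension 0 with simplices:

  0-simplices (3): [0], [1], [2]

so the chain groups are C_0 ≅ Z^3.

From H_k ≅ ker(∂_k) / im(∂_{k+1}) we obtain:

  H_0: rank C_0 − rank ∂_1 = 3 − 0 = 3, and there is no ∂_1, so H_0 = Z^3.

(K is a triangulation of a set of 3 points.)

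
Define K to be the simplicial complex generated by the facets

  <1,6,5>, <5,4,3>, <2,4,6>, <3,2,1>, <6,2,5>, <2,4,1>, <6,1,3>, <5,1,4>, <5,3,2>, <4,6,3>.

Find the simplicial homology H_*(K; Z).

H_0 = Z,  H_1 = Z_2,  H_2 = 0.

Order the vertices as 1 < 2 < 3 < 4 < 5 < 6. Listing each simplex with vertices in this order, K has dimension 2 with simplices:

  0-simplices (6): [1], [2], [3], [4], [5], [6]
  1-simplices (15): [1,2], [1,3], [1,4], [1,5], [1,6], [2,3], [2,4], [2,5], [2,6], [3,4], [3,5], [3,6], [4,5], [4,6], [5,6]
  2-simplices (10): [1,2,3], [1,2,4], [1,3,6], [1,4,5], [1,5,6], [2,3,5], [2,4,6], [2,5,6], [3,4,5], [3,4,6]

giving chain groups C_0 ≅ Z^6, C_1 ≅ Z^15, C_2 ≅ Z^10.

Boundary ∂_1: C_1 → C_0 maps an edge to its endpoints' difference, ∂[p,q] = q − p. For instance
  ∂[2,6] = [6] − [2].
This gives a 6×15 integer matrix of rank 5; reducing to Smith normal form yields diagonal entries (1,1,1,1,1).

Boundary ∂_2: C_2 → C_1 maps a triangle to the signed sum of its edges. For instance
  ∂[2,5,6] = [5,6] − [2,6] + [2,5],
  ∂[2,3,5] = [3,5] − [2,5] + [2,3].
The resulting 15×10 matrix has rank 10, and its Smith normal form has invariant factors (1,1,1,1,1,1,1,1,1,2).

From H_k ≅ ker(∂_k) / im(∂_{k+1}) we obtain:

  H_0: rank C_0 − rank ∂_1 = 6 − 5 = 1, and the invariant factors of ∂_1 are all 1, so H_0 = Z.
  H_1: rank ker ∂_1 − rank ∂_2 = (15 − 5) − 10 = 0, and ∂_2 has invariant factor 2 > 1, so H_1 = Z_2.
  H_2: rank ker ∂_2 − rank ∂_3 = (10 − 10) − 0 = 0, and there is no ∂_3, so H_2 = 0.

As a check, the Euler characteristic is 6 − 15 + 10 = 1, which agrees with 1 − 0 + 0 = 1.
(K is a triangulation of the real projective plane RP^2.)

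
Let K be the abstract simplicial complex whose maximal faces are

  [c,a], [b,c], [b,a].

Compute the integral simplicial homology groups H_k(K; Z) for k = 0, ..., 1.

H_0 ≅ Z,  H_1 ≅ Z.

Fix the vertex order a < b < c and write every simplex with vertices in increasing order. Then dim K = 1 and the simplices of K are:

  0-simplices (3): a, b, c
  1-simplices (3): ab, ac, bc

so the chain groups are C_0 ≅ Z^3, C_1 ≅ Z^3.

∂_1: C_1 → C_0 maps an edge to its endpoints' difference, ∂[p,q] = q − p.
This gives a 3×3 integer matrix of rank 2; reducing to Smith normal form yields diagonal entries (1,1).

Computing H_k = (kernel of ∂_k) / (image of ∂_{k+1}):

  H_0: rank C_0 − rank ∂_1 = 3 − 2 = 1, and the invariant factors of ∂_1 are all 1, so H_0 = Z.
  H_1: rank ker ∂_1 − rank ∂_2 = (3 − 2) − 0 = 1, and there is no ∂_2, so H_1 = Z.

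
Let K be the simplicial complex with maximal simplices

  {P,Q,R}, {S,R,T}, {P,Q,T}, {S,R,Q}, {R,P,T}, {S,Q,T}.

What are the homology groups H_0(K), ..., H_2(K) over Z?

H_0 = Z,  H_1 = 0,  H_2 = Z.

K has 5 vertices, 9 edges, 6 triangles.
rank ∂_0 = 0, rank ∂_1 = 4 ⇒ b_0 = 5 − 0 − 4 = 1; all invariant factors of ∂_1 are 1 so no torsion. So H_0 ≅ Z.
rank ∂_1 = 4, rank ∂_2 = 5 ⇒ b_1 = 9 − 4 − 5 = 0; all invariant factors of ∂_2 are 1 so no torsion. So H_1 ≅ 0.
rank ∂_2 = 5, rank ∂_3 = 0 ⇒ b_2 = 6 − 5 − 0 = 1. So H_2 ≅ Z.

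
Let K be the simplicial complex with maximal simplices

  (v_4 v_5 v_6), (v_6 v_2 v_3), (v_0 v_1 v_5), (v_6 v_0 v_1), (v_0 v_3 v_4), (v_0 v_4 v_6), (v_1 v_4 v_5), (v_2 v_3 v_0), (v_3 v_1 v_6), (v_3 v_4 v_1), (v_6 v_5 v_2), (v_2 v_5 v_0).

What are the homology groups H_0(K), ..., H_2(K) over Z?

H_0 ≅ Z,  H_1 ≅ Z/2Z,  H_2 = 0.

Order the vertices as v_0 < v_1 < v_2 < v_3 < v_4 < v_5 < v_6. Listing each simplex with vertices in this order, K has dimension 2 with simplices:

  0-simplices (7): [v_0], [v_1], [v_2], [v_3], [v_4], [v_5], [v_6]
  1-simplices (18): (18 of them)
  2-simplices (12): (12 of them)

giving chain groups C_0 ≅ Z^7, C_1 ≅ Z^18, C_2 ≅ Z^12.

Boundary ∂_1: C_1 → C_0 is given by ∂[p,q] = [q] − [p]. For instance
  ∂[v_3,v_4] = [v_4] − [v_3].
This gives a 7×18 integer matrix of rank 6; reducing to Smith normal form yields diagonal entries (1,1,1,1,1,1).

The boundary map ∂_2: C_2 → C_1 sends each 2-simplex [p,q,r] to [q,r] − [p,r] + [p,q]. For instance
  ∂[v_0,v_2,v_3] = [v_2,v_3] − [v_0,v_3] + [v_0,v_2],
  ∂[v_0,v_1,v_5] = [v_1,v_5] − [v_0,v_5] + [v_0,v_1].
As a 18×12 matrix over Z this has rank 12, with invariant factors (1,1,1,1,1,1,1,1,1,1,1,2).

From H_k ≅ ker(∂_k) / im(∂_{k+1}) we obtain:

  H_0: rank C_0 − rank ∂_1 = 7 − 6 = 1, and the invariant factors of ∂_1 are all 1, so H_0 ≅ Z.
  H_1: rank ker ∂_1 − rank ∂_2 = (18 − 6) − 12 = 0, and ∂_2 has invariant factor 2 > 1, so H_1 ≅ Z/2Z.
  H_2: rank ker ∂_2 − rank ∂_3 = (12 − 12) − 0 = 0, and there is no ∂_3, so H_2 ≅ 0.

As a check, the Euler characteristic is 7 − 18 + 12 = 1, which agrees with 1 − 0 + 0 = 1.
(K is a triangulation of the real projective plane RP^2.)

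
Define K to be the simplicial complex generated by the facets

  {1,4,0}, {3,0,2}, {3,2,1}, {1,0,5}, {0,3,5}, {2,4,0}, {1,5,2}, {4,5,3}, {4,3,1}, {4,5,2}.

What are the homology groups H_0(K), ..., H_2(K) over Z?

We work with the vertex ordering 0 < 1 < 2 < 3 < 4 < 5. The simplices of K, each written with vertices in increasing order, are:

  0-simplices (6): [0], [1], [2], [3], [4], [5]
  1-simplices (15): [0,1], [0,2], [0,3], [0,4], [0,5], [1,2], [1,3], [1,4], [1,5], [2,3], [2,4], [2,5], [3,4], [3,5], [4,5]
  2-simplices (10): [0,1,4], [0,1,5], [0,2,3], [0,2,4], [0,3,5], [1,2,3], [1,2,5], [1,3,4], [2,4,5], [3,4,5]

so the chain groups are C_0 ≅ Z^6, C_1 ≅ Z^15, C_2 ≅ Z^10.

Boundary ∂_1: C_1 → C_0 sends each edge [p,q] (with p < q) to q − p.
This gives a 6×15 integer matrix of rank 5; reducing to Smith normal form yields diagonal entries (1,1,1,1,1).

∂_2: C_2 → C_1 acts by ∂[p,q,r] = [q,r] − [p,r] + [p,q]. For instance
  ∂[1,2,5] = [2,5] − [1,5] + [1,2],
  ∂[1,2,3] = [2,3] − [1,3] + [1,2].
This gives a 15×10 integer matrix of rank 10; reducing to Smith normal form yields diagonal entries (1,1,1,1,1,1,1,1,1,2).

Now H_k = ker ∂_k / im ∂_{k+1}, so:

  H_0: rank C_0 − rank ∂_1 = 6 − 5 = 1, and the invariant factors of ∂_1 are all 1, so H_0 = Z.
  H_1: rank ker ∂_1 − rank ∂_2 = (15 − 5) − 10 = 0, and ∂_2 has invariant factor 2 > 1, so H_1 = Z/2.
  H_2: rank ker ∂_2 − rank ∂_3 = (10 − 10) − 0 = 0, and there is no ∂_3, so H_2 = 0.

(K is a triangulation of the real projective plane RP^2.)

H_0 ≅ Z,  H_1 ≅ Z/2,  H_2 = 0.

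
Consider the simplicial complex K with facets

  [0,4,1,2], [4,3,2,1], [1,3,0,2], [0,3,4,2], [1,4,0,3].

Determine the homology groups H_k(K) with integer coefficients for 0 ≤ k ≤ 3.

Take the total order 0 < 1 < 2 < 3 < 4 on the vertex set. Then K (dimension 3) consists of the simplices:

  0-simplices (5): [0], [1], [2], [3], [4]
  1-simplices (10): [0,1], [0,2], [0,3], [0,4], [1,2], [1,3], [1,4], [2,3], [2,4], [3,4]
  2-simplices (10): [0,1,2], [0,1,3], [0,1,4], [0,2,3], [0,2,4], [0,3,4], [1,2,3], [1,2,4], [1,3,4], [2,3,4]
  3-simplices (5): [0,1,2,3], [0,1,2,4], [0,1,3,4], [0,2,3,4], [1,2,3,4]

giving chain groups C_0 ≅ Z^5, C_1 ≅ Z^10, C_2 ≅ Z^10, C_3 ≅ Z^5.

The boundary map ∂_1: C_1 → C_0 sends each edge [p,q] (with p < q) to q − p.
The 5×10 boundary matrix has rank 4 and Smith normal form diag(1,1,1,1).

∂_2: C_2 → C_1 acts by ∂[p,q,r] = [q,r] − [p,r] + [p,q]. For instance
  ∂[1,2,3] = [2,3] − [1,3] + [1,2],
  ∂[0,2,3] = [2,3] − [0,3] + [0,2].
The 10×10 boundary matrix has rank 6 and Smith normal form diag(1,1,1,1,1,1).

Boundary ∂_3: C_3 → C_2 sends each 3-simplex σ to the alternating sum Σ_i (−1)^i (σ with its i-th vertex removed). For instance
  ∂[0,1,2,3] = [1,2,3] − [0,2,3] + [0,1,3] − [0,1,2],
  ∂[0,1,2,4] = [1,2,4] − [0,2,4] + [0,1,4] − [0,1,2].
As a 10×5 matrix over Z this has rank 4, with invariant factors (1,1,1,1).

Computing H_k = (kernel of ∂_k) / (image of ∂_{k+1}):

  H_0: rank C_0 − rank ∂_1 = 5 − 4 = 1, and the invariant factors of ∂_1 are all 1, so H_0 = Z.
  H_1: rank ker ∂_1 − rank ∂_2 = (10 − 4) − 6 = 0, and the invariant factors of ∂_2 are all 1, so H_1 = 0.
  H_2: rank ker ∂_2 − rank ∂_3 = (10 − 6) − 4 = 0, and the invariant factors of ∂_3 are all 1, so H_2 = 0.
  H_3: rank ker ∂_3 − rank ∂_4 = (5 − 4) − 0 = 1, and there is no ∂_4, so H_3 = Z.

H_0 ≅ Z,  H_1 = 0,  H_2 = 0,  H_3 ≅ Z.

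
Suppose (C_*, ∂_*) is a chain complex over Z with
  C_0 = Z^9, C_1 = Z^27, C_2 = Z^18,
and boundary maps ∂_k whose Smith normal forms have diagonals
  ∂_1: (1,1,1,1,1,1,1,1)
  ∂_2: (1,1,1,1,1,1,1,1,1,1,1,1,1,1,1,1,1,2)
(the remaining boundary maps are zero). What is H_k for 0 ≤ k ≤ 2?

H_0 = Z,  H_1 = Z ⊕ Z/2,  H_2 = 0.

H_0: b_0 = 9 − 0 − 8 = 1; torsion from ∂_1 factors > 1: none. So H_0 = Z.
H_1: b_1 = 27 − 8 − 18 = 1; torsion from ∂_2 factors > 1: [2]. So H_1 = Z ⊕ Z/2.
H_2: b_2 = 18 − 18 − 0 = 0; torsion from ∂_3 factors > 1: none. So H_2 = 0.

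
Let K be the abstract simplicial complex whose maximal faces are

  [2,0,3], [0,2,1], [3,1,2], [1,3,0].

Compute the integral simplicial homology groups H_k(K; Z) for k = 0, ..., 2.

Fix the vertex order 0 < 1 < 2 < 3 and write every simplex with vertices in increasing order. Then dim K = 2 and the simplices of K are:

  0-simplices (4): [0], [1], [2], [3]
  1-simplices (6): [0,1], [0,2], [0,3], [1,2], [1,3], [2,3]
  2-simplices (4): [0,1,2], [0,1,3], [0,2,3], [1,2,3]

Hence C_0 ≅ Z^4, C_1 ≅ Z^6, C_2 ≅ Z^4.

The boundary map ∂_1: C_1 → C_0 sends each edge [p,q] (with p < q) to q − p. For instance
  ∂[0,3] = [3] − [0].
As a 4×6 matrix over Z this has rank 3, with invariant factors (1,1,1).

Boundary ∂_2: C_2 → C_1 maps a triangle to the signed sum of its edges. For instance
  ∂[0,2,3] = [2,3] − [0,3] + [0,2],
  ∂[0,1,2] = [1,2] − [0,2] + [0,1].
As a 6×4 matrix over Z this has rank 3, with invariant factors (1,1,1).

From H_k ≅ ker(∂_k) / im(∂_{k+1}) we obtain:

  H_0: rank C_0 − rank ∂_1 = 4 − 3 = 1, and the invariant factors of ∂_1 are all 1, so H_0 ≅ Z.
  H_1: rank ker ∂_1 − rank ∂_2 = (6 − 3) − 3 = 0, and the invariant factors of ∂_2 are all 1, so H_1 ≅ 0.
  H_2: rank ker ∂_2 − rank ∂_3 = (4 − 3) − 0 = 1, and there is no ∂_3, so H_2 ≅ Z.

As a check, the Euler characteristic is 4 − 6 + 4 = 2, which agrees with 1 − 0 + 1 = 2.

H_0 ≅ Z,  H_1 = 0,  H_2 ≅ Z.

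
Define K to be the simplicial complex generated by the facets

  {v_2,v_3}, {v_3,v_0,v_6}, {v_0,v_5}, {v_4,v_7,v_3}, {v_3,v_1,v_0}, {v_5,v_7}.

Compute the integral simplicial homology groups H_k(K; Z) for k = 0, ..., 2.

H_0 ≅ Z,  H_1 ≅ Z,  H_2 = 0.

Order the vertices as v_0 < v_1 < v_2 < v_3 < v_4 < v_5 < v_6 < v_7. Listing each simplex with vertices in this order, K has dimension 2 with simplices:

  0-simplices (8): [v_0], [v_1], [v_2], [v_3], [v_4], [v_5], [v_6], [v_7]
  1-simplices (11): [v_0,v_1], [v_0,v_3], [v_0,v_5], [v_0,v_6], [v_1,v_3], [v_2,v_3], [v_3,v_4], [v_3,v_6], [v_3,v_7], [v_4,v_7], [v_5,v_7]
  2-simplices (3): [v_0,v_1,v_3], [v_0,v_3,v_6], [v_3,v_4,v_7]

Hence C_0 ≅ Z^8, C_1 ≅ Z^11, C_2 ≅ Z^3.

Boundary ∂_1: C_1 → C_0 maps an edge to its endpoints' difference, ∂[p,q] = q − p.
The resulting 8×11 matrix has rank 7, and its Smith normal form has invariant factors (1,1,1,1,1,1,1).

The boundary map ∂_2: C_2 → C_1 acts by ∂[p,q,r] = [q,r] − [p,r] + [p,q]. For instance
  ∂[v_3,v_4,v_7] = [v_4,v_7] − [v_3,v_7] + [v_3,v_4],
  ∂[v_0,v_1,v_3] = [v_1,v_3] − [v_0,v_3] + [v_0,v_1].
This gives a 11×3 integer matrix of rank 3; reducing to Smith normal form yields diagonal entries (1,1,1).

From H_k ≅ ker(∂_k) / im(∂_{k+1}) we obtain:

  H_0: rank C_0 − rank ∂_1 = 8 − 7 = 1, and the invariant factors of ∂_1 are all 1, so H_0 = Z.
  H_1: rank ker ∂_1 − rank ∂_2 = (11 − 7) − 3 = 1, and the invariant factors of ∂_2 are all 1, so H_1 = Z.
  H_2: rank ker ∂_2 − rank ∂_3 = (3 − 3) − 0 = 0, and there is no ∂_3, so H_2 = 0.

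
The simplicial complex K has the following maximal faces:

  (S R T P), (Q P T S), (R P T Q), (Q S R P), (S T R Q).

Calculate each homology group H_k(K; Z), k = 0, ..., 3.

Fix the vertex order P < Q < R < S < T and write every simplex with vertices in increasing order. Then dim K = 3 and the simplices of K are:

  0-simplices (5): P, Q, R, S, T
  1-simplices (10): PQ, PR, PS, PT, QR, QS, QT, RS, RT, ST
  2-simplices (10): PQR, PQS, PQT, PRS, PRT, PST, QRS, QRT, QST, RST
  3-simplices (5): PQRS, PQRT, PQST, PRST, QRST

Hence C_0 ≅ Z^5, C_1 ≅ Z^10, C_2 ≅ Z^10, C_3 ≅ Z^5.

The boundary map ∂_1: C_1 → C_0 is given by ∂[p,q] = [q] − [p].
The 5×10 boundary matrix has rank 4 and Smith normal form diag(1,1,1,1).

∂_2: C_2 → C_1 sends each 2-simplex [p,q,r] to [q,r] − [p,r] + [p,q]. For instance
  ∂PQR = QR − PR + PQ,
  ∂PQT = QT − PT + PQ.
As a 10×10 matrix over Z this has rank 6, with invariant factors (1,1,1,1,1,1).

∂_3: C_3 → C_2 sends each 3-simplex σ to the alternating sum Σ_i (−1)^i (σ with its i-th vertex removed). For instance
  ∂PRST = RST − PST + PRT − PRS,
  ∂PQST = QST − PST + PQT − PQS.
The resulting 10×5 matrix has rank 4, and its Smith normal form has invariant factors (1,1,1,1).

Now H_k = ker ∂_k / im ∂_{k+1}, so:

  H_0: rank C_0 − rank ∂_1 = 5 − 4 = 1, and the invariant factors of ∂_1 are all 1, so H_0 ≅ Z.
  H_1: rank ker ∂_1 − rank ∂_2 = (10 − 4) − 6 = 0, and the invariant factors of ∂_2 are all 1, so H_1 ≅ 0.
  H_2: rank ker ∂_2 − rank ∂_3 = (10 − 6) − 4 = 0, and the invariant factors of ∂_3 are all 1, so H_2 ≅ 0.
  H_3: rank ker ∂_3 − rank ∂_4 = (5 − 4) − 0 = 1, and there is no ∂_4, so H_3 ≅ Z.

As a check, the Euler characteristic is 5 − 10 + 10 − 5 = 0, which agrees with 1 − 0 + 0 − 1 = 0.
(K is a triangulation of the 3-sphere S^3.)

H_0 ≅ Z,  H_1 = 0,  H_2 = 0,  H_3 ≅ Z.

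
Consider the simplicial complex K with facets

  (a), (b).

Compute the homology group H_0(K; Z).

Order the vertices as a < b. Listing each simplex with vertices in this order, K has dimension 0 with simplices:

  0-simplices (2): a, b

giving chain groups C_0 ≅ Z^2.

From H_k ≅ ker(∂_k) / im(∂_{k+1}) we obtain:

  H_0: rank C_0 − rank ∂_1 = 2 − 0 = 2, and there is no ∂_1, so H_0 ≅ Z^2.

H_0 ≅ Z^2.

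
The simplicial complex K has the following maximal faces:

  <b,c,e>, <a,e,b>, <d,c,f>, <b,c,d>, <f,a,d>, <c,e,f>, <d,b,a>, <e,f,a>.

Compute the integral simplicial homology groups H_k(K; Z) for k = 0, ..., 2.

H_0 = Z,  H_1 = 0,  H_2 = Z.

K has 6 vertices, 12 edges, 8 triangles.
rank ∂_0 = 0, rank ∂_1 = 5 ⇒ b_0 = 6 − 0 − 5 = 1; all invariant factors of ∂_1 are 1 so no torsion. So H_0 ≅ Z.
rank ∂_1 = 5, rank ∂_2 = 7 ⇒ b_1 = 12 − 5 − 7 = 0; all invariant factors of ∂_2 are 1 so no torsion. So H_1 ≅ 0.
rank ∂_2 = 7, rank ∂_3 = 0 ⇒ b_2 = 8 − 7 − 0 = 1. So H_2 ≅ Z.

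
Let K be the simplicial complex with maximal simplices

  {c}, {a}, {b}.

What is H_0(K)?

H_0 = Z^3.

K has 3 vertices.
rank ∂_0 = 0, rank ∂_1 = 0 ⇒ b_0 = 3 − 0 − 0 = 3. So H_0 ≅ Z^3.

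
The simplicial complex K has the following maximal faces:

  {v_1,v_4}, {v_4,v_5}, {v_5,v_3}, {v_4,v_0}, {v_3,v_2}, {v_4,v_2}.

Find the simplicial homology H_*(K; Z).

H_0 = Z,  H_1 = Z.

Take the total order v_0 < v_1 < v_2 < v_3 < v_4 < v_5 on the vertex set. Then K (dimension 1) consists of the simplices:

  0-simplices (6): [v_0], [v_1], [v_2], [v_3], [v_4], [v_5]
  1-simplices (6): [v_0,v_4], [v_1,v_4], [v_2,v_3], [v_2,v_4], [v_3,v_5], [v_4,v_5]

giving chain groups C_0 ≅ Z^6, C_1 ≅ Z^6.

Boundary ∂_1: C_1 → C_0 is given by ∂[p,q] = [q] − [p]. For instance
  ∂[v_3,v_5] = [v_5] − [v_3].
This gives a 6×6 integer matrix of rank 5; reducing to Smith normal form yields diagonal entries (1,1,1,1,1).

Now H_k = ker ∂_k / im ∂_{k+1}, so:

  H_0: rank C_0 − rank ∂_1 = 6 − 5 = 1, and the invariant factors of ∂_1 are all 1, so H_0 = Z.
  H_1: rank ker ∂_1 − rank ∂_2 = (6 − 5) − 0 = 1, and there is no ∂_2, so H_1 = Z.

As a check, the Euler characteristic is 6 − 6 = 0, which agrees with 1 − 1 = 0.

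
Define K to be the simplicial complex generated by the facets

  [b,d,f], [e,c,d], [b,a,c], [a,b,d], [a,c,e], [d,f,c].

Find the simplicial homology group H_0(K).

H_0 = Z.

Take the total order a < b < c < d < e < f on the vertex set. Then K (dimension 2) consists of the simplices:

  0-simplices (6): a, b, c, d, e, f
  1-simplices (12): ab, ac, ad, ae, bc, bd, bf, cd, ce, cf, de, df
  2-simplices (6): abc, abd, ace, bdf, cde, cdf

so the chain groups are C_0 ≅ Z^6, C_1 ≅ Z^12, C_2 ≅ Z^6.

Boundary ∂_1: C_1 → C_0 is given by ∂[p,q] = [q] − [p].
This gives a 6×12 integer matrix of rank 5; reducing to Smith normal form yields diagonal entries (1,1,1,1,1).

The boundary map ∂_2: C_2 → C_1 sends each 2-simplex [p,q,r] to [q,r] − [p,r] + [p,q]. For instance
  ∂cde = de − ce + cd,
  ∂abd = bd − ad + ab.
The 12×6 boundary matrix has rank 6 and Smith normal form diag(1,1,1,1,1,1).

From H_k ≅ ker(∂_k) / im(∂_{k+1}) we obtain:

  H_0: rank C_0 − rank ∂_1 = 6 − 5 = 1, and the invariant factors of ∂_1 are all 1, so H_0 ≅ Z.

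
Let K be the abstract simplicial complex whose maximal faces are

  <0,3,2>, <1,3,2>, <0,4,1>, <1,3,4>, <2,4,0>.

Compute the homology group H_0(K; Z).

We work with the vertex ordering 0 < 1 < 2 < 3 < 4. The simplices of K, each written with vertices in increasing order, are:

  0-simplices (5): [0], [1], [2], [3], [4]
  1-simplices (10): [0,1], [0,2], [0,3], [0,4], [1,2], [1,3], [1,4], [2,3], [2,4], [3,4]
  2-simplices (5): [0,1,4], [0,2,3], [0,2,4], [1,2,3], [1,3,4]

Hence C_0 ≅ Z^5, C_1 ≅ Z^10, C_2 ≅ Z^5.

∂_1: C_1 → C_0 is given by ∂[p,q] = [q] − [p]. For instance
  ∂[1,2] = [2] − [1].
The resulting 5×10 matrix has rank 4, and its Smith normal form has invariant factors (1,1,1,1).

Boundary ∂_2: C_2 → C_1 acts by ∂[p,q,r] = [q,r] − [p,r] + [p,q]. For instance
  ∂[1,3,4] = [3,4] − [1,4] + [1,3],
  ∂[0,2,4] = [2,4] − [0,4] + [0,2].
This gives a 10×5 integer matrix of rank 5; reducing to Smith normal form yields diagonal entries (1,1,1,1,1).

Now H_k = ker ∂_k / im ∂_{k+1}, so:

  H_0: rank C_0 − rank ∂_1 = 5 − 4 = 1, and the invariant factors of ∂_1 are all 1, so H_0 ≅ Z.

(K is a triangulation of the Möbius band.)

H_0 = Z.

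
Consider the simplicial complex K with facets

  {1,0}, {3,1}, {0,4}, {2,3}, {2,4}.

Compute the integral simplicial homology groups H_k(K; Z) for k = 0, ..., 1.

H_0 = Z,  H_1 = Z.

We work with the vertex ordering 0 < 1 < 2 < 3 < 4. The simplices of K, each written with vertices in increasing order, are:

  0-simplices (5): [0], [1], [2], [3], [4]
  1-simplices (5): [0,1], [0,4], [1,3], [2,3], [2,4]

Hence C_0 ≅ Z^5, C_1 ≅ Z^5.

∂_1: C_1 → C_0 is given by ∂[p,q] = [q] − [p]. For instance
  ∂[1,3] = [3] − [1].
This gives a 5×5 integer matrix of rank 4; reducing to Smith normal form yields diagonal entries (1,1,1,1).

Reading off H_k = ker ∂_k / im ∂_{k+1}:

  H_0: rank C_0 − rank ∂_1 = 5 − 4 = 1, and the invariant factors of ∂_1 are all 1, so H_0 ≅ Z.
  H_1: rank ker ∂_1 − rank ∂_2 = (5 − 4) − 0 = 1, and there is no ∂_2, so H_1 ≅ Z.

As a check, the Euler characteristic is 5 − 5 = 0, which agrees with 1 − 1 = 0.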